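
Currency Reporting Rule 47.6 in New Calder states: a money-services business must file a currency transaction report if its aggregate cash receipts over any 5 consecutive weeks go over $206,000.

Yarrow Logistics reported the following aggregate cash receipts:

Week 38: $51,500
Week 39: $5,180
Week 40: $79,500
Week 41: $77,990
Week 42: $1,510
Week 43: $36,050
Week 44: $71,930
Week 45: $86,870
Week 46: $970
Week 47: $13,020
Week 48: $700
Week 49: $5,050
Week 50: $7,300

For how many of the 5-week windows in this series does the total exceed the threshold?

Week 38–Week 42: $51,500 + $5,180 + $79,500 + $77,990 + $1,510 = $215,680 (over)
Week 39–Week 43: $5,180 + $79,500 + $77,990 + $1,510 + $36,050 = $200,230 (under)
Week 40–Week 44: $79,500 + $77,990 + $1,510 + $36,050 + $71,930 = $266,980 (over)
Week 41–Week 45: $77,990 + $1,510 + $36,050 + $71,930 + $86,870 = $274,350 (over)
Week 42–Week 46: $1,510 + $36,050 + $71,930 + $86,870 + $970 = $197,330 (under)
Week 43–Week 47: $36,050 + $71,930 + $86,870 + $970 + $13,020 = $208,840 (over)
Week 44–Week 48: $71,930 + $86,870 + $970 + $13,020 + $700 = $173,490 (under)
Week 45–Week 49: $86,870 + $970 + $13,020 + $700 + $5,050 = $106,610 (under)
Week 46–Week 50: $970 + $13,020 + $700 + $5,050 + $7,300 = $27,040 (under)
4 windows exceed the threshold.

4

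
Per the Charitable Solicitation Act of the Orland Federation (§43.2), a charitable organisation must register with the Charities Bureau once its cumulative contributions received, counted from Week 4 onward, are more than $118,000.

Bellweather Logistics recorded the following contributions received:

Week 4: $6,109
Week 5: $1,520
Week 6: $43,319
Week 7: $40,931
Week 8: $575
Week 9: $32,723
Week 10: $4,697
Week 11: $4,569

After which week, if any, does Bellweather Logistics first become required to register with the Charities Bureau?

Week 9

Through Week 4: $6,109
Through Week 5: $7,629
Through Week 6: $50,948
Through Week 7: $91,879
Through Week 8: $92,454
Through Week 9: $125,177 ← exceeds threshold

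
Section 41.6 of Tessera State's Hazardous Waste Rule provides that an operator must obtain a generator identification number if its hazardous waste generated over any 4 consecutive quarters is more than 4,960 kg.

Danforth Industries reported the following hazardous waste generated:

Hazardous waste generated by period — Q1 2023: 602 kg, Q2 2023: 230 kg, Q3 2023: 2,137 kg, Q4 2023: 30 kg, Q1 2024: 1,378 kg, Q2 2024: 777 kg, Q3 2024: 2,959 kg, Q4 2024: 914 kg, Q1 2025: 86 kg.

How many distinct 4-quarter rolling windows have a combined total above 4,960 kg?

2

Q1 2023–Q4 2023: 602 kg + 230 kg + 2,137 kg + 30 kg = 2,999 kg (under)
Q2 2023–Q1 2024: 230 kg + 2,137 kg + 30 kg + 1,378 kg = 3,775 kg (under)
Q3 2023–Q2 2024: 2,137 kg + 30 kg + 1,378 kg + 777 kg = 4,322 kg (under)
Q4 2023–Q3 2024: 30 kg + 1,378 kg + 777 kg + 2,959 kg = 5,144 kg (over)
Q1 2024–Q4 2024: 1,378 kg + 777 kg + 2,959 kg + 914 kg = 6,028 kg (over)
Q2 2024–Q1 2025: 777 kg + 2,959 kg + 914 kg + 86 kg = 4,736 kg (under)
2 windows exceed the threshold.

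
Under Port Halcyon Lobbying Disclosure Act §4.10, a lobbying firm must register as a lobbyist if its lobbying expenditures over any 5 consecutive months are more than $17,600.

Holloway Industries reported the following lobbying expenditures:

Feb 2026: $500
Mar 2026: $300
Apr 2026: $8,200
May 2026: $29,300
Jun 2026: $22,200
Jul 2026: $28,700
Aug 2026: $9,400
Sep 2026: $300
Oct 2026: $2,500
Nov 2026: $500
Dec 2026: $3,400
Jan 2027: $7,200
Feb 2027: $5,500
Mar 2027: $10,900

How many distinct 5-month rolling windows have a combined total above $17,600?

8

Feb 2026–Jun 2026: $500 + $300 + $8,200 + $29,300 + $22,200 = $60,500 (over)
Mar 2026–Jul 2026: $300 + $8,200 + $29,300 + $22,200 + $28,700 = $88,700 (over)
Apr 2026–Aug 2026: $8,200 + $29,300 + $22,200 + $28,700 + $9,400 = $97,800 (over)
May 2026–Sep 2026: $29,300 + $22,200 + $28,700 + $9,400 + $300 = $89,900 (over)
Jun 2026–Oct 2026: $22,200 + $28,700 + $9,400 + $300 + $2,500 = $63,100 (over)
Jul 2026–Nov 2026: $28,700 + $9,400 + $300 + $2,500 + $500 = $41,400 (over)
Aug 2026–Dec 2026: $9,400 + $300 + $2,500 + $500 + $3,400 = $16,100 (under)
Sep 2026–Jan 2027: $300 + $2,500 + $500 + $3,400 + $7,200 = $13,900 (under)
Oct 2026–Feb 2027: $2,500 + $500 + $3,400 + $7,200 + $5,500 = $19,100 (over)
Nov 2026–Mar 2027: $500 + $3,400 + $7,200 + $5,500 + $10,900 = $27,500 (over)
8 windows exceed the threshold.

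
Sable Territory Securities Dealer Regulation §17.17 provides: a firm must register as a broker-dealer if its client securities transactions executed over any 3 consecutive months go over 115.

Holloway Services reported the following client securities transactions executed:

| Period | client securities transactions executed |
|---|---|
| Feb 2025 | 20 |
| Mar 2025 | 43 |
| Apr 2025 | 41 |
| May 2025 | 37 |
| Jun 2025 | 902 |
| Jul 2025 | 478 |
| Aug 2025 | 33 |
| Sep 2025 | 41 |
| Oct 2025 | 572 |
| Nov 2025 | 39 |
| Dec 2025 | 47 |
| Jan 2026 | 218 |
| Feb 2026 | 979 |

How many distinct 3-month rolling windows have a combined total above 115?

Feb 2025–Apr 2025: 20 + 43 + 41 = 104 (under)
Mar 2025–May 2025: 43 + 41 + 37 = 121 (over)
Apr 2025–Jun 2025: 41 + 37 + 902 = 980 (over)
May 2025–Jul 2025: 37 + 902 + 478 = 1,417 (over)
Jun 2025–Aug 2025: 902 + 478 + 33 = 1,413 (over)
Jul 2025–Sep 2025: 478 + 33 + 41 = 552 (over)
Aug 2025–Oct 2025: 33 + 41 + 572 = 646 (over)
Sep 2025–Nov 2025: 41 + 572 + 39 = 652 (over)
Oct 2025–Dec 2025: 572 + 39 + 47 = 658 (over)
Nov 2025–Jan 2026: 39 + 47 + 218 = 304 (over)
Dec 2025–Feb 2026: 47 + 218 + 979 = 1,244 (over)
10 windows exceed the threshold.

10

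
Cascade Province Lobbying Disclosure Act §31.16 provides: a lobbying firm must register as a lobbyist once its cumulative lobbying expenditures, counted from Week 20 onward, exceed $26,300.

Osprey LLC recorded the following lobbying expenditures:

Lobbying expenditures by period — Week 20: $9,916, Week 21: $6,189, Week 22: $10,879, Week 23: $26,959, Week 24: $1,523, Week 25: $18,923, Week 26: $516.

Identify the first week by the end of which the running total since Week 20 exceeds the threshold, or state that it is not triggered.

Week 22

Through Week 20: $9,916
Through Week 21: $16,105
Through Week 22: $26,984 ← exceeds threshold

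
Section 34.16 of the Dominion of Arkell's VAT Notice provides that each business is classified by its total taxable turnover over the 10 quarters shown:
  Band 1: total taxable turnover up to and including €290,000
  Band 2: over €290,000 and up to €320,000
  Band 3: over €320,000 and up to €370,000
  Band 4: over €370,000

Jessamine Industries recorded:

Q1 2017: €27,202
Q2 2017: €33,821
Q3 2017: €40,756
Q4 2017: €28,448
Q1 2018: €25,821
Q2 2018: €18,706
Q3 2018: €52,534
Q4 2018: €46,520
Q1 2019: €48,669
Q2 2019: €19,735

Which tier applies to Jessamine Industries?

Total taxable turnover: €27,202 + €33,821 + €40,756 + €28,448 + €25,821 + €18,706 + €52,534 + €46,520 + €48,669 + €19,735 = €342,212.
€320,000 < €342,212 ≤ €370,000, so Band 3 applies.

Band 3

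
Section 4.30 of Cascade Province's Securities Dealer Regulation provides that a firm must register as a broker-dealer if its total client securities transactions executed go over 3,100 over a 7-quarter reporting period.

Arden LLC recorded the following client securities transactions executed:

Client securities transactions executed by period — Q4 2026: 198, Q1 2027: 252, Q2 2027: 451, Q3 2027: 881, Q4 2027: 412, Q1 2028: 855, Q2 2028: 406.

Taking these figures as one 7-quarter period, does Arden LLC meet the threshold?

Yes

Total client securities transactions executed: 198 + 252 + 451 + 881 + 412 + 855 + 406 = 3,455.
3,455 > 3,100, so the threshold is exceeded.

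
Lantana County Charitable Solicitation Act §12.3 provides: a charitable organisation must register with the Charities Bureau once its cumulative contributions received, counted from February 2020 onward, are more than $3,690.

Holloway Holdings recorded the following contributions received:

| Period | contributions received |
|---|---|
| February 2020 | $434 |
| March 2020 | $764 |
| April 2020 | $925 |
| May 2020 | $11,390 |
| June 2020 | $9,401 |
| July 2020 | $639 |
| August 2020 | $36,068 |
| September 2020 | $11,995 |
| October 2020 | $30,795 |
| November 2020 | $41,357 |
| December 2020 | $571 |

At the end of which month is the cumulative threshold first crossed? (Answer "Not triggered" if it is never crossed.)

Through February 2020: $434
Through March 2020: $1,198
Through April 2020: $2,123
Through May 2020: $13,513 ← exceeds threshold

May 2020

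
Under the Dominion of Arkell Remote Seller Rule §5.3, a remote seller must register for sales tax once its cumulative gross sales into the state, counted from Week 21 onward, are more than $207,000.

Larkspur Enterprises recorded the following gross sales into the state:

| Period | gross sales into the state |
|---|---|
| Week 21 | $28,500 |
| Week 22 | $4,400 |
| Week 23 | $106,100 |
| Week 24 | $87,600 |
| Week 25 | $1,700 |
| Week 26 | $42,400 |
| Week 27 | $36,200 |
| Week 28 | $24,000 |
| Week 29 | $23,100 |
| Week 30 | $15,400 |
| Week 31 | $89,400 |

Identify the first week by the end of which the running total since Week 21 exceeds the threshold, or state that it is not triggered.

Week 24

Through Week 21: $28,500
Through Week 22: $32,900
Through Week 23: $139,000
Through Week 24: $226,600 ← exceeds threshold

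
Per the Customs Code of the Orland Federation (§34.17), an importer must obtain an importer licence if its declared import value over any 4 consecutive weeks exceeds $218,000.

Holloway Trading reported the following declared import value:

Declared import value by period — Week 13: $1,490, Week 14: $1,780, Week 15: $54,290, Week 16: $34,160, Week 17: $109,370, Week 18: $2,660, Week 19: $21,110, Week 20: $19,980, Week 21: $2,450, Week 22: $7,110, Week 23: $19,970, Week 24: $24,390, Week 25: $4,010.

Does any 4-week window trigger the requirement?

Week 13–Week 16: $1,490 + $1,780 + $54,290 + $34,160 = $91,720 (under)
Week 14–Week 17: $1,780 + $54,290 + $34,160 + $109,370 = $199,600 (under)
Week 15–Week 18: $54,290 + $34,160 + $109,370 + $2,660 = $200,480 (under)
Week 16–Week 19: $34,160 + $109,370 + $2,660 + $21,110 = $167,300 (under)
Week 17–Week 20: $109,370 + $2,660 + $21,110 + $19,980 = $153,120 (under)
Week 18–Week 21: $2,660 + $21,110 + $19,980 + $2,450 = $46,200 (under)
Week 19–Week 22: $21,110 + $19,980 + $2,450 + $7,110 = $50,650 (under)
Week 20–Week 23: $19,980 + $2,450 + $7,110 + $19,970 = $49,510 (under)
Week 21–Week 24: $2,450 + $7,110 + $19,970 + $24,390 = $53,920 (under)
Week 22–Week 25: $7,110 + $19,970 + $24,390 + $4,010 = $55,480 (under)
No window exceeds $218,000.

No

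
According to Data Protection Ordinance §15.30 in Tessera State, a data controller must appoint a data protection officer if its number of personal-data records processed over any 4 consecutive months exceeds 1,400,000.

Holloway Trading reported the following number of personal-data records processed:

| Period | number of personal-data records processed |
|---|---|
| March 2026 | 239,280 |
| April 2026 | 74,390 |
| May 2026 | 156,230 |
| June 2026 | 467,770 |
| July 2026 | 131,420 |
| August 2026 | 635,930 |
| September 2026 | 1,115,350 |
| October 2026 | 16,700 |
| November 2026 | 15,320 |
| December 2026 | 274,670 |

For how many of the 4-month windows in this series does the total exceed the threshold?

4

March 2026–June 2026: 239,280 + 74,390 + 156,230 + 467,770 = 937,670 (under)
April 2026–July 2026: 74,390 + 156,230 + 467,770 + 131,420 = 829,810 (under)
May 2026–August 2026: 156,230 + 467,770 + 131,420 + 635,930 = 1,391,350 (under)
June 2026–September 2026: 467,770 + 131,420 + 635,930 + 1,115,350 = 2,350,470 (over)
July 2026–October 2026: 131,420 + 635,930 + 1,115,350 + 16,700 = 1,899,400 (over)
August 2026–November 2026: 635,930 + 1,115,350 + 16,700 + 15,320 = 1,783,300 (over)
September 2026–December 2026: 1,115,350 + 16,700 + 15,320 + 274,670 = 1,422,040 (over)
4 windows exceed the threshold.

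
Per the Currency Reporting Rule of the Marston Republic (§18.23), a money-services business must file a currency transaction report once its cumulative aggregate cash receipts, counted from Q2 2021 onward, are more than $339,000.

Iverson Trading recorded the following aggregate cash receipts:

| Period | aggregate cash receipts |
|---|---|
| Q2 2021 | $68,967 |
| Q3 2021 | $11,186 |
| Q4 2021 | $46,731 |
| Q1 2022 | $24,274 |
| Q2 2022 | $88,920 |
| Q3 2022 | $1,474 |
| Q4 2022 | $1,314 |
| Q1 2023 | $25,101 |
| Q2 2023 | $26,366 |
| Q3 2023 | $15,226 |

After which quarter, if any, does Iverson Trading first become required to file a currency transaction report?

Through Q2 2021: $68,967
Through Q3 2021: $80,153
Through Q4 2021: $126,884
Through Q1 2022: $151,158
Through Q2 2022: $240,078
Through Q3 2022: $241,552
Through Q4 2022: $242,866
Through Q1 2023: $267,967
Through Q2 2023: $294,333
Through Q3 2023: $309,559
Final cumulative total $309,559 ≤ $339,000; the threshold is never exceeded.

Not triggered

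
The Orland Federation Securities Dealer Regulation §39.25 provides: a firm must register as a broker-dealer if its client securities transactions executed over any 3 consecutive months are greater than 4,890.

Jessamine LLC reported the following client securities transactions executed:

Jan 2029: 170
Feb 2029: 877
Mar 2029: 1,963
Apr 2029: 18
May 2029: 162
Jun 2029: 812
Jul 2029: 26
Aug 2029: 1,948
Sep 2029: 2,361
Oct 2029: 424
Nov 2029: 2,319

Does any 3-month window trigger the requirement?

Yes

Jan 2029–Mar 2029: 170 + 877 + 1,963 = 3,010 (under)
Feb 2029–Apr 2029: 877 + 1,963 + 18 = 2,858 (under)
Mar 2029–May 2029: 1,963 + 18 + 162 = 2,143 (under)
Apr 2029–Jun 2029: 18 + 162 + 812 = 992 (under)
May 2029–Jul 2029: 162 + 812 + 26 = 1,000 (under)
Jun 2029–Aug 2029: 812 + 26 + 1,948 = 2,786 (under)
Jul 2029–Sep 2029: 26 + 1,948 + 2,361 = 4,335 (under)
Aug 2029–Oct 2029: 1,948 + 2,361 + 424 = 4,733 (under)
Sep 2029–Nov 2029: 2,361 + 424 + 2,319 = 5,104 (over)
At least one window exceeds 4,890.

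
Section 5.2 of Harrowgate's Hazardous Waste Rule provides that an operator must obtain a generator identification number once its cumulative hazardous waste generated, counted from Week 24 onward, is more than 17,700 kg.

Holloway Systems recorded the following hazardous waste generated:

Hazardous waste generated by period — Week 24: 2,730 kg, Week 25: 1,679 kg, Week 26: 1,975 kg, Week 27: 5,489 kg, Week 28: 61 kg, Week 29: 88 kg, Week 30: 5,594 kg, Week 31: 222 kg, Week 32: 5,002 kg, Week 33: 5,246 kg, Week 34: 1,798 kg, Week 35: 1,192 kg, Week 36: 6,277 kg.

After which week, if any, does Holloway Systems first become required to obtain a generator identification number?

Week 31

Through Week 24: 2,730 kg
Through Week 25: 4,409 kg
Through Week 26: 6,384 kg
Through Week 27: 11,873 kg
Through Week 28: 11,934 kg
Through Week 29: 12,022 kg
Through Week 30: 17,616 kg
Through Week 31: 17,838 kg ← exceeds threshold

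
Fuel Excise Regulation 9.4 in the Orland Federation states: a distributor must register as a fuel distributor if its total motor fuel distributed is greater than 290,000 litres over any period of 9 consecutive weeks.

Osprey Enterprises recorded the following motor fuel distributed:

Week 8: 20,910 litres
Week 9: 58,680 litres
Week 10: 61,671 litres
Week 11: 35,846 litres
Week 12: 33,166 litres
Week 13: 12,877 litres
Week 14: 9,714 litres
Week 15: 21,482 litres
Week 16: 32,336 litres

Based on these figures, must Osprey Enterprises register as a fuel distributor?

Total motor fuel distributed: 20,910 litres + 58,680 litres + 61,671 litres + 35,846 litres + 33,166 litres + 12,877 litres + 9,714 litres + 21,482 litres + 32,336 litres = 286,682 litres.
286,682 litres ≤ 290,000 litres, so the threshold is not exceeded.

No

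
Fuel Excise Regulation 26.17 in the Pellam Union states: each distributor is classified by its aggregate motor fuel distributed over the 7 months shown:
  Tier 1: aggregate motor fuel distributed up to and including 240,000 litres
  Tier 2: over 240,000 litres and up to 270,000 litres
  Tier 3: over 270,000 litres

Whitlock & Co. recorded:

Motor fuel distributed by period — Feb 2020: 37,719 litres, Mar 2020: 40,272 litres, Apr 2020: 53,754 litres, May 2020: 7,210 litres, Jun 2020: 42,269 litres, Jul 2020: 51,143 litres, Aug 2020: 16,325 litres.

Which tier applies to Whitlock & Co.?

Aggregate motor fuel distributed: 37,719 litres + 40,272 litres + 53,754 litres + 7,210 litres + 42,269 litres + 51,143 litres + 16,325 litres = 248,692 litres.
240,000 litres < 248,692 litres ≤ 270,000 litres, so Tier 2 applies.

Tier 2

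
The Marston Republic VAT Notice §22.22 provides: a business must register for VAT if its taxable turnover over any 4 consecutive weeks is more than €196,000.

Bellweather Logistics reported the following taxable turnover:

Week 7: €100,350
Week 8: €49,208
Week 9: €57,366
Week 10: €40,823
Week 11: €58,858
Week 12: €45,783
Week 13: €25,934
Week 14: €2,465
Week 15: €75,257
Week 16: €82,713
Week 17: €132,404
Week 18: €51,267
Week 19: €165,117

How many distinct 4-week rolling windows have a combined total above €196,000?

Week 7–Week 10: €100,350 + €49,208 + €57,366 + €40,823 = €247,747 (over)
Week 8–Week 11: €49,208 + €57,366 + €40,823 + €58,858 = €206,255 (over)
Week 9–Week 12: €57,366 + €40,823 + €58,858 + €45,783 = €202,830 (over)
Week 10–Week 13: €40,823 + €58,858 + €45,783 + €25,934 = €171,398 (under)
Week 11–Week 14: €58,858 + €45,783 + €25,934 + €2,465 = €133,040 (under)
Week 12–Week 15: €45,783 + €25,934 + €2,465 + €75,257 = €149,439 (under)
Week 13–Week 16: €25,934 + €2,465 + €75,257 + €82,713 = €186,369 (under)
Week 14–Week 17: €2,465 + €75,257 + €82,713 + €132,404 = €292,839 (over)
Week 15–Week 18: €75,257 + €82,713 + €132,404 + €51,267 = €341,641 (over)
Week 16–Week 19: €82,713 + €132,404 + €51,267 + €165,117 = €431,501 (over)
6 windows exceed the threshold.

6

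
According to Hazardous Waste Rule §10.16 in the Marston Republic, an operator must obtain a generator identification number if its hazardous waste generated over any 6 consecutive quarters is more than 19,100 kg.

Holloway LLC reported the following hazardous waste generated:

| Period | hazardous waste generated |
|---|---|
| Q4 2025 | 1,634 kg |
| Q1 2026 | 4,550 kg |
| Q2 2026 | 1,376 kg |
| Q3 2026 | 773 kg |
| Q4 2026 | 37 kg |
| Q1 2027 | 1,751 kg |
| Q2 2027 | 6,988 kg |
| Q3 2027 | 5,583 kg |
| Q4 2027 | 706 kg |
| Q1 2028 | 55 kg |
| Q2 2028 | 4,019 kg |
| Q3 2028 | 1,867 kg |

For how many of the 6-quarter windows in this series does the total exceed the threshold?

Q4 2025–Q1 2027: 1,634 kg + 4,550 kg + 1,376 kg + 773 kg + 37 kg + 1,751 kg = 10,121 kg (under)
Q1 2026–Q2 2027: 4,550 kg + 1,376 kg + 773 kg + 37 kg + 1,751 kg + 6,988 kg = 15,475 kg (under)
Q2 2026–Q3 2027: 1,376 kg + 773 kg + 37 kg + 1,751 kg + 6,988 kg + 5,583 kg = 16,508 kg (under)
Q3 2026–Q4 2027: 773 kg + 37 kg + 1,751 kg + 6,988 kg + 5,583 kg + 706 kg = 15,838 kg (under)
Q4 2026–Q1 2028: 37 kg + 1,751 kg + 6,988 kg + 5,583 kg + 706 kg + 55 kg = 15,120 kg (under)
Q1 2027–Q2 2028: 1,751 kg + 6,988 kg + 5,583 kg + 706 kg + 55 kg + 4,019 kg = 19,102 kg (over)
Q2 2027–Q3 2028: 6,988 kg + 5,583 kg + 706 kg + 55 kg + 4,019 kg + 1,867 kg = 19,218 kg (over)
2 windows exceed the threshold.

2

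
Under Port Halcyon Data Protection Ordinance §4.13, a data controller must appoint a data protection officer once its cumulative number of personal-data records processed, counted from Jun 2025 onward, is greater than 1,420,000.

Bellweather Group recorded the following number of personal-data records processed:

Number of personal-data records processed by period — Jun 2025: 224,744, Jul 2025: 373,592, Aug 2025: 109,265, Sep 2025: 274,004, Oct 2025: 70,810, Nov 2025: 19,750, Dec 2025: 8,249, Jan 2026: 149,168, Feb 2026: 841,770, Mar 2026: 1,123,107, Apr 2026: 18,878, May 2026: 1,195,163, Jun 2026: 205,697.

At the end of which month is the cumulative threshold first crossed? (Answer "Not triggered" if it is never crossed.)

Through Jun 2025: 224,744
Through Jul 2025: 598,336
Through Aug 2025: 707,601
Through Sep 2025: 981,605
Through Oct 2025: 1,052,415
Through Nov 2025: 1,072,165
Through Dec 2025: 1,080,414
Through Jan 2026: 1,229,582
Through Feb 2026: 2,071,352 ← exceeds threshold

Feb 2026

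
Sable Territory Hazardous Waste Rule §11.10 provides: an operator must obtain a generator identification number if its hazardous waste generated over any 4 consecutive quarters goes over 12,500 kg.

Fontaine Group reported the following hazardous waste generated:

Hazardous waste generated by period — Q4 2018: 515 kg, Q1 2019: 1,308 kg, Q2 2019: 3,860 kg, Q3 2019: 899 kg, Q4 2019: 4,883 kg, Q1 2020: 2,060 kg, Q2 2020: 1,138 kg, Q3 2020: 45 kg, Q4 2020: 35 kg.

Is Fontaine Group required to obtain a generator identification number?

Q4 2018–Q3 2019: 515 kg + 1,308 kg + 3,860 kg + 899 kg = 6,582 kg (under)
Q1 2019–Q4 2019: 1,308 kg + 3,860 kg + 899 kg + 4,883 kg = 10,950 kg (under)
Q2 2019–Q1 2020: 3,860 kg + 899 kg + 4,883 kg + 2,060 kg = 11,702 kg (under)
Q3 2019–Q2 2020: 899 kg + 4,883 kg + 2,060 kg + 1,138 kg = 8,980 kg (under)
Q4 2019–Q3 2020: 4,883 kg + 2,060 kg + 1,138 kg + 45 kg = 8,126 kg (under)
Q1 2020–Q4 2020: 2,060 kg + 1,138 kg + 45 kg + 35 kg = 3,278 kg (under)
No window exceeds 12,500 kg.

No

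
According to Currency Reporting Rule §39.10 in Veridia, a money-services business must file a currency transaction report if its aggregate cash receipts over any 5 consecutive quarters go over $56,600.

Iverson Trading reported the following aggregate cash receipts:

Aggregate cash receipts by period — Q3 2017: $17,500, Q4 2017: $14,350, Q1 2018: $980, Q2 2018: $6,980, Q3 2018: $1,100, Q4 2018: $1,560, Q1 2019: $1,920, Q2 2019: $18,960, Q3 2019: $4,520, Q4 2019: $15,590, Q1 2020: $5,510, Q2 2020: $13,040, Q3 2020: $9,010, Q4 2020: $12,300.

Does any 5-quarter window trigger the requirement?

Q3 2017–Q3 2018: $17,500 + $14,350 + $980 + $6,980 + $1,100 = $40,910 (under)
Q4 2017–Q4 2018: $14,350 + $980 + $6,980 + $1,100 + $1,560 = $24,970 (under)
Q1 2018–Q1 2019: $980 + $6,980 + $1,100 + $1,560 + $1,920 = $12,540 (under)
Q2 2018–Q2 2019: $6,980 + $1,100 + $1,560 + $1,920 + $18,960 = $30,520 (under)
Q3 2018–Q3 2019: $1,100 + $1,560 + $1,920 + $18,960 + $4,520 = $28,060 (under)
Q4 2018–Q4 2019: $1,560 + $1,920 + $18,960 + $4,520 + $15,590 = $42,550 (under)
Q1 2019–Q1 2020: $1,920 + $18,960 + $4,520 + $15,590 + $5,510 = $46,500 (under)
Q2 2019–Q2 2020: $18,960 + $4,520 + $15,590 + $5,510 + $13,040 = $57,620 (over)
Q3 2019–Q3 2020: $4,520 + $15,590 + $5,510 + $13,040 + $9,010 = $47,670 (under)
Q4 2019–Q4 2020: $15,590 + $5,510 + $13,040 + $9,010 + $12,300 = $55,450 (under)
At least one window exceeds $56,600.

Yes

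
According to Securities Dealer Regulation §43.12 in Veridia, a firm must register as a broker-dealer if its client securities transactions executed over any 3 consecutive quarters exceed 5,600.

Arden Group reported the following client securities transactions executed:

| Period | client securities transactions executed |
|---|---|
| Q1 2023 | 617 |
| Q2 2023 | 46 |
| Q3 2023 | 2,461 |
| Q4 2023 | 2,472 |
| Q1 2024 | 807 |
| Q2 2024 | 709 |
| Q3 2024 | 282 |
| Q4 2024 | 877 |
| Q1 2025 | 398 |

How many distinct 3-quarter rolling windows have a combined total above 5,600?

Q1 2023–Q3 2023: 617 + 46 + 2,461 = 3,124 (under)
Q2 2023–Q4 2023: 46 + 2,461 + 2,472 = 4,979 (under)
Q3 2023–Q1 2024: 2,461 + 2,472 + 807 = 5,740 (over)
Q4 2023–Q2 2024: 2,472 + 807 + 709 = 3,988 (under)
Q1 2024–Q3 2024: 807 + 709 + 282 = 1,798 (under)
Q2 2024–Q4 2024: 709 + 282 + 877 = 1,868 (under)
Q3 2024–Q1 2025: 282 + 877 + 398 = 1,557 (under)
1 window exceeds the threshold.

1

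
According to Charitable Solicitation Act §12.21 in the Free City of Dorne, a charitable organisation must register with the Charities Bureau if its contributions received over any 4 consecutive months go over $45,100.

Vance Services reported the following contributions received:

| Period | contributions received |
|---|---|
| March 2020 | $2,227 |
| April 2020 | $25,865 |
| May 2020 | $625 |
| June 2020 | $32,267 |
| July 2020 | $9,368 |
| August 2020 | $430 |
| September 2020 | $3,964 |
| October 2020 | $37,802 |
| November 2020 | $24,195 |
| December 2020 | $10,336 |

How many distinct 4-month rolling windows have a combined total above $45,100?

6

March 2020–June 2020: $2,227 + $25,865 + $625 + $32,267 = $60,984 (over)
April 2020–July 2020: $25,865 + $625 + $32,267 + $9,368 = $68,125 (over)
May 2020–August 2020: $625 + $32,267 + $9,368 + $430 = $42,690 (under)
June 2020–September 2020: $32,267 + $9,368 + $430 + $3,964 = $46,029 (over)
July 2020–October 2020: $9,368 + $430 + $3,964 + $37,802 = $51,564 (over)
August 2020–November 2020: $430 + $3,964 + $37,802 + $24,195 = $66,391 (over)
September 2020–December 2020: $3,964 + $37,802 + $24,195 + $10,336 = $76,297 (over)
6 windows exceed the threshold.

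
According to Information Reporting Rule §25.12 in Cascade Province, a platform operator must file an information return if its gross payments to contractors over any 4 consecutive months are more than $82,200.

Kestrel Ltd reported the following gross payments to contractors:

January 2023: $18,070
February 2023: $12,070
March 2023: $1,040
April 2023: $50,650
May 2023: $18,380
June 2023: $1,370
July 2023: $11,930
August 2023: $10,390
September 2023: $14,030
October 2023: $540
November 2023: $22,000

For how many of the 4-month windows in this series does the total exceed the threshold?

1

January 2023–April 2023: $18,070 + $12,070 + $1,040 + $50,650 = $81,830 (under)
February 2023–May 2023: $12,070 + $1,040 + $50,650 + $18,380 = $82,140 (under)
March 2023–June 2023: $1,040 + $50,650 + $18,380 + $1,370 = $71,440 (under)
April 2023–July 2023: $50,650 + $18,380 + $1,370 + $11,930 = $82,330 (over)
May 2023–August 2023: $18,380 + $1,370 + $11,930 + $10,390 = $42,070 (under)
June 2023–September 2023: $1,370 + $11,930 + $10,390 + $14,030 = $37,720 (under)
July 2023–October 2023: $11,930 + $10,390 + $14,030 + $540 = $36,890 (under)
August 2023–November 2023: $10,390 + $14,030 + $540 + $22,000 = $46,960 (under)
1 window exceeds the threshold.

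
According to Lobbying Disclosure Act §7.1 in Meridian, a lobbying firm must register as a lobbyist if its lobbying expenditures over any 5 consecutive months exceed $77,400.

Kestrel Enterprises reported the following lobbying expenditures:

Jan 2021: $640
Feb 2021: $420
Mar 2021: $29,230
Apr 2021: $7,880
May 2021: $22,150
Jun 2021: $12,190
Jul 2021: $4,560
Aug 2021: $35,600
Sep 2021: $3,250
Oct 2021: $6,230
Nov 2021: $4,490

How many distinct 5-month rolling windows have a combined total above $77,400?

Jan 2021–May 2021: $640 + $420 + $29,230 + $7,880 + $22,150 = $60,320 (under)
Feb 2021–Jun 2021: $420 + $29,230 + $7,880 + $22,150 + $12,190 = $71,870 (under)
Mar 2021–Jul 2021: $29,230 + $7,880 + $22,150 + $12,190 + $4,560 = $76,010 (under)
Apr 2021–Aug 2021: $7,880 + $22,150 + $12,190 + $4,560 + $35,600 = $82,380 (over)
May 2021–Sep 2021: $22,150 + $12,190 + $4,560 + $35,600 + $3,250 = $77,750 (over)
Jun 2021–Oct 2021: $12,190 + $4,560 + $35,600 + $3,250 + $6,230 = $61,830 (under)
Jul 2021–Nov 2021: $4,560 + $35,600 + $3,250 + $6,230 + $4,490 = $54,130 (under)
2 windows exceed the threshold.

2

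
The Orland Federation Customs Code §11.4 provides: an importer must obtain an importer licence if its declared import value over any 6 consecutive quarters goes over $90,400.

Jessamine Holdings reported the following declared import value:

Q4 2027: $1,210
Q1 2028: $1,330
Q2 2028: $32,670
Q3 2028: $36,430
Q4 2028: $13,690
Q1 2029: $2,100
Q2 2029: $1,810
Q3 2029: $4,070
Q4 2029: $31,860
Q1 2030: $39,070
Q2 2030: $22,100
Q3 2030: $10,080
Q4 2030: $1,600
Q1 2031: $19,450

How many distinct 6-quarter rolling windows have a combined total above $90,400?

Q4 2027–Q1 2029: $1,210 + $1,330 + $32,670 + $36,430 + $13,690 + $2,100 = $87,430 (under)
Q1 2028–Q2 2029: $1,330 + $32,670 + $36,430 + $13,690 + $2,100 + $1,810 = $88,030 (under)
Q2 2028–Q3 2029: $32,670 + $36,430 + $13,690 + $2,100 + $1,810 + $4,070 = $90,770 (over)
Q3 2028–Q4 2029: $36,430 + $13,690 + $2,100 + $1,810 + $4,070 + $31,860 = $89,960 (under)
Q4 2028–Q1 2030: $13,690 + $2,100 + $1,810 + $4,070 + $31,860 + $39,070 = $92,600 (over)
Q1 2029–Q2 2030: $2,100 + $1,810 + $4,070 + $31,860 + $39,070 + $22,100 = $101,010 (over)
Q2 2029–Q3 2030: $1,810 + $4,070 + $31,860 + $39,070 + $22,100 + $10,080 = $108,990 (over)
Q3 2029–Q4 2030: $4,070 + $31,860 + $39,070 + $22,100 + $10,080 + $1,600 = $108,780 (over)
Q4 2029–Q1 2031: $31,860 + $39,070 + $22,100 + $10,080 + $1,600 + $19,450 = $124,160 (over)
6 windows exceed the threshold.

6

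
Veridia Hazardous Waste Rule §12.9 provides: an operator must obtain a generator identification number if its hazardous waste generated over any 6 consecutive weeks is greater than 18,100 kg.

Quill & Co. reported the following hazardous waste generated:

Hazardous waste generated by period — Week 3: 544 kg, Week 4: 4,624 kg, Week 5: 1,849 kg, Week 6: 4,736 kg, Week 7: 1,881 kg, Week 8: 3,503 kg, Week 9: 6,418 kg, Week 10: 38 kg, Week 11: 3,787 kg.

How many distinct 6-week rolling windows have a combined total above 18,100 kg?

Week 3–Week 8: 544 kg + 4,624 kg + 1,849 kg + 4,736 kg + 1,881 kg + 3,503 kg = 17,137 kg (under)
Week 4–Week 9: 4,624 kg + 1,849 kg + 4,736 kg + 1,881 kg + 3,503 kg + 6,418 kg = 23,011 kg (over)
Week 5–Week 10: 1,849 kg + 4,736 kg + 1,881 kg + 3,503 kg + 6,418 kg + 38 kg = 18,425 kg (over)
Week 6–Week 11: 4,736 kg + 1,881 kg + 3,503 kg + 6,418 kg + 38 kg + 3,787 kg = 20,363 kg (over)
3 windows exceed the threshold.

3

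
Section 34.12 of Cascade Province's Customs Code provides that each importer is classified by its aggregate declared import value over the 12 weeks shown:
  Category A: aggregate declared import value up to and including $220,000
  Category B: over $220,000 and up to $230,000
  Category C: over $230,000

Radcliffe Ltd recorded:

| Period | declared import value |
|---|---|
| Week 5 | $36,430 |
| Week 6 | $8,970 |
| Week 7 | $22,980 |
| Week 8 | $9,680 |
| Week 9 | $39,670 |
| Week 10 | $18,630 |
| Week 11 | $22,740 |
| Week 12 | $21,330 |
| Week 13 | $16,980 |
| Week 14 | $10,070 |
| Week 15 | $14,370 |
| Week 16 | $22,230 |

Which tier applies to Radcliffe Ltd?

Category C

Aggregate declared import value: $36,430 + $8,970 + $22,980 + $9,680 + $39,670 + $18,630 + $22,740 + $21,330 + $16,980 + $10,070 + $14,370 + $22,230 = $244,080.
$244,080 > $230,000, so Category C applies.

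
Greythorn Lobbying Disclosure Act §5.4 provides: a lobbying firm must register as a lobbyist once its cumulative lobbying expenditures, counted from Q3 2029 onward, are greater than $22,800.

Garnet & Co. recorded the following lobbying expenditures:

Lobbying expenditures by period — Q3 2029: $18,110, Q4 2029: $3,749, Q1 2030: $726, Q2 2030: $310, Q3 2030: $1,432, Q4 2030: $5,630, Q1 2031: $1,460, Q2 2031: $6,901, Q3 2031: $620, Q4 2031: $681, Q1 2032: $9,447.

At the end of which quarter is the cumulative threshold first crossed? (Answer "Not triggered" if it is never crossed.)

Q2 2030

Through Q3 2029: $18,110
Through Q4 2029: $21,859
Through Q1 2030: $22,585
Through Q2 2030: $22,895 ← exceeds threshold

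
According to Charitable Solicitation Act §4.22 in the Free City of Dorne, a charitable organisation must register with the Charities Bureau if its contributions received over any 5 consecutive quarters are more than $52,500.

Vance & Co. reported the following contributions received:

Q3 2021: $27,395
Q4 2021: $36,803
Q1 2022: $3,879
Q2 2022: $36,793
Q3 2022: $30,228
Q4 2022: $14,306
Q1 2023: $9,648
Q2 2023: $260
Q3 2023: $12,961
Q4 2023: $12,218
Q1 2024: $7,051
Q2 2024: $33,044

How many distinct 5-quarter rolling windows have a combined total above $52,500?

6

Q3 2021–Q3 2022: $27,395 + $36,803 + $3,879 + $36,793 + $30,228 = $135,098 (over)
Q4 2021–Q4 2022: $36,803 + $3,879 + $36,793 + $30,228 + $14,306 = $122,009 (over)
Q1 2022–Q1 2023: $3,879 + $36,793 + $30,228 + $14,306 + $9,648 = $94,854 (over)
Q2 2022–Q2 2023: $36,793 + $30,228 + $14,306 + $9,648 + $260 = $91,235 (over)
Q3 2022–Q3 2023: $30,228 + $14,306 + $9,648 + $260 + $12,961 = $67,403 (over)
Q4 2022–Q4 2023: $14,306 + $9,648 + $260 + $12,961 + $12,218 = $49,393 (under)
Q1 2023–Q1 2024: $9,648 + $260 + $12,961 + $12,218 + $7,051 = $42,138 (under)
Q2 2023–Q2 2024: $260 + $12,961 + $12,218 + $7,051 + $33,044 = $65,534 (over)
6 windows exceed the threshold.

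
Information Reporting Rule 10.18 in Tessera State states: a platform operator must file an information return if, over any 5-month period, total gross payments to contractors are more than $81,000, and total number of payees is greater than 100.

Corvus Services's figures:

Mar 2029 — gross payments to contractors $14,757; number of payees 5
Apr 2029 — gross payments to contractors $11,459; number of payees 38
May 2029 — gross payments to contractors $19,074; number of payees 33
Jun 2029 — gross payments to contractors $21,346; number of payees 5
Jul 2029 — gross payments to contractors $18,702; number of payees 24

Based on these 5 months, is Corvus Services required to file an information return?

Total gross payments to contractors: $14,757 + $11,459 + $19,074 + $21,346 + $18,702 = $85,338 (> $81,000).
Total number of payees: 5 + 38 + 33 + 5 + 24 = 105 (> 100).
The test is 'and': both thresholds are exceeded.

Yes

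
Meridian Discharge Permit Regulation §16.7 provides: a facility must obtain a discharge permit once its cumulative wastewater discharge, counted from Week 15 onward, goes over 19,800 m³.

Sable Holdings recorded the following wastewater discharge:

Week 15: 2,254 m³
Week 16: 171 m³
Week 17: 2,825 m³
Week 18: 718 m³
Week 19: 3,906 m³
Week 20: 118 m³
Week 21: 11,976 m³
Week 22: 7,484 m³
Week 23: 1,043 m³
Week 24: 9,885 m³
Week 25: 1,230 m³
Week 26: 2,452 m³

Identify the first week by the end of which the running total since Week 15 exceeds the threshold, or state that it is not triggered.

Through Week 15: 2,254 m³
Through Week 16: 2,425 m³
Through Week 17: 5,250 m³
Through Week 18: 5,968 m³
Through Week 19: 9,874 m³
Through Week 20: 9,992 m³
Through Week 21: 21,968 m³ ← exceeds threshold

Week 21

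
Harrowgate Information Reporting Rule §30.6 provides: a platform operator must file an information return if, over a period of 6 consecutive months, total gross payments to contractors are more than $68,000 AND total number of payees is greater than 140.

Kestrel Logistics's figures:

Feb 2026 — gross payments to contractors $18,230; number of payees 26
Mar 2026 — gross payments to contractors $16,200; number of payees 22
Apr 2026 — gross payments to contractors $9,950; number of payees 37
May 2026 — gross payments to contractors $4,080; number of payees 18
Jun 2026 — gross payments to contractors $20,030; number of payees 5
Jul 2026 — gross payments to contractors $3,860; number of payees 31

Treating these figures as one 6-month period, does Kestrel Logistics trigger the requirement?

No

Total gross payments to contractors: $18,230 + $16,200 + $9,950 + $4,080 + $20,030 + $3,860 = $72,350 (> $68,000).
Total number of payees: 26 + 22 + 37 + 18 + 5 + 31 = 139 (≤ 140).
The test is 'and': the rule requires both, and at least one is not exceeded.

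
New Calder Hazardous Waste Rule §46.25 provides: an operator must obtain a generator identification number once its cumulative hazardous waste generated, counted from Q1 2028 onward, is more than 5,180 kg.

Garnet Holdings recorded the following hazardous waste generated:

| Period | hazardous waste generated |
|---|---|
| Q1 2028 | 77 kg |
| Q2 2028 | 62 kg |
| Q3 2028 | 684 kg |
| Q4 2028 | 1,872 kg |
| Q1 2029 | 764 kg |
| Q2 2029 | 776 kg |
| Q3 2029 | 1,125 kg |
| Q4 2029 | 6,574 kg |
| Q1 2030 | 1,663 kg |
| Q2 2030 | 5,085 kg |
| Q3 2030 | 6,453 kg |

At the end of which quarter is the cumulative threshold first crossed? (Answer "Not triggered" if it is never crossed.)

Q3 2029

Through Q1 2028: 77 kg
Through Q2 2028: 139 kg
Through Q3 2028: 823 kg
Through Q4 2028: 2,695 kg
Through Q1 2029: 3,459 kg
Through Q2 2029: 4,235 kg
Through Q3 2029: 5,360 kg ← exceeds threshold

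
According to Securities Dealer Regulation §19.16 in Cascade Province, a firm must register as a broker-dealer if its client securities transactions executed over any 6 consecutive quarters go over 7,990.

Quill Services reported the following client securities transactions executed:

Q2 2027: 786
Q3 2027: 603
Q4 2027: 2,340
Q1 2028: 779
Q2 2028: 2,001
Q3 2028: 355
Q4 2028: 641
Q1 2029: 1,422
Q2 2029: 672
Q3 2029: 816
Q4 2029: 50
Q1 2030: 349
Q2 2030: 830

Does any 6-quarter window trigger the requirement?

Q2 2027–Q3 2028: 786 + 603 + 2,340 + 779 + 2,001 + 355 = 6,864 (under)
Q3 2027–Q4 2028: 603 + 2,340 + 779 + 2,001 + 355 + 641 = 6,719 (under)
Q4 2027–Q1 2029: 2,340 + 779 + 2,001 + 355 + 641 + 1,422 = 7,538 (under)
Q1 2028–Q2 2029: 779 + 2,001 + 355 + 641 + 1,422 + 672 = 5,870 (under)
Q2 2028–Q3 2029: 2,001 + 355 + 641 + 1,422 + 672 + 816 = 5,907 (under)
Q3 2028–Q4 2029: 355 + 641 + 1,422 + 672 + 816 + 50 = 3,956 (under)
Q4 2028–Q1 2030: 641 + 1,422 + 672 + 816 + 50 + 349 = 3,950 (under)
Q1 2029–Q2 2030: 1,422 + 672 + 816 + 50 + 349 + 830 = 4,139 (under)
No window exceeds 7,990.

No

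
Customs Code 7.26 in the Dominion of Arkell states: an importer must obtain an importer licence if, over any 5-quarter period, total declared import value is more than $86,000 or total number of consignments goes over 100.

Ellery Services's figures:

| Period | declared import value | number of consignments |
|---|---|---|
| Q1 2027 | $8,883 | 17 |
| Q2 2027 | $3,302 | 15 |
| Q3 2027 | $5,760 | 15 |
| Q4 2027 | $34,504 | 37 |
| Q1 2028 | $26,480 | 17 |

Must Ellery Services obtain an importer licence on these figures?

Yes

Total declared import value: $8,883 + $3,302 + $5,760 + $34,504 + $26,480 = $78,929 (≤ $86,000).
Total number of consignments: 17 + 15 + 15 + 37 + 17 = 101 (> 100).
The test is 'or': at least one threshold is exceeded.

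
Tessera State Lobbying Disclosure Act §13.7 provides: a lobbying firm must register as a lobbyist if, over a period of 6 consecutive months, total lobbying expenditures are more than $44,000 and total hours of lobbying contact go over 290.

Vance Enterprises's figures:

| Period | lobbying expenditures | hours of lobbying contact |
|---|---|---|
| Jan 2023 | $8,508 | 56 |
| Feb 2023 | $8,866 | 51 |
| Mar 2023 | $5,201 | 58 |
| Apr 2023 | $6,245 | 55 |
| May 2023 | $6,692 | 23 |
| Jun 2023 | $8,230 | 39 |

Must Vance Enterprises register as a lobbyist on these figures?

Total lobbying expenditures: $8,508 + $8,866 + $5,201 + $6,245 + $6,692 + $8,230 = $43,742 (≤ $44,000).
Total hours of lobbying contact: 56 + 51 + 58 + 55 + 23 + 39 = 282 (≤ 290).
The test is 'and': the rule requires both, and at least one is not exceeded.

No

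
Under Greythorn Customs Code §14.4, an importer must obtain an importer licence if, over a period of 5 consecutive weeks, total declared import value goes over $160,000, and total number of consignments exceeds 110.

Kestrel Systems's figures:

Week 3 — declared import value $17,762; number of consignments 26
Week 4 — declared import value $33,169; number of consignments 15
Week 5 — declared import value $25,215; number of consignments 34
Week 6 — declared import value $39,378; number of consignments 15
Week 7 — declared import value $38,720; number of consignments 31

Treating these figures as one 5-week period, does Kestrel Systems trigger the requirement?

No

Total declared import value: $17,762 + $33,169 + $25,215 + $39,378 + $38,720 = $154,244 (≤ $160,000).
Total number of consignments: 26 + 15 + 34 + 15 + 31 = 121 (> 110).
The test is 'and': the rule requires both, and at least one is not exceeded.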